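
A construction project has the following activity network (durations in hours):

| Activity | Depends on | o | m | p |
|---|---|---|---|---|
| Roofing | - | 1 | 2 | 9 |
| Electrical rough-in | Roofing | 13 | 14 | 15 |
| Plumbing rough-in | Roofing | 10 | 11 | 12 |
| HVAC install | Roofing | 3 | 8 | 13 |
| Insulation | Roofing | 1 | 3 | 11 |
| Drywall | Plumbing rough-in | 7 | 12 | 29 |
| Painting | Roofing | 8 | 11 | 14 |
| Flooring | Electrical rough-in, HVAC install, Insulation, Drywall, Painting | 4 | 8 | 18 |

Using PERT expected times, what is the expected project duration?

37 hours

te_Roofing = (1 + 4·2 + 9)/6 = 18/6 = 3
te_Electrical rough-in = (13 + 4·14 + 15)/6 = 84/6 = 14
te_Plumbing rough-in = (10 + 4·11 + 12)/6 = 66/6 = 11
te_HVAC install = (3 + 4·8 + 13)/6 = 48/6 = 8
te_Insulation = (1 + 4·3 + 11)/6 = 24/6 = 4
te_Drywall = (7 + 4·12 + 29)/6 = 84/6 = 14
te_Painting = (8 + 4·11 + 14)/6 = 66/6 = 11
te_Flooring = (4 + 4·8 + 18)/6 = 54/6 = 9

Forward pass:
ES_Roofing = 0; EF_Roofing = 3
ES_Electrical rough-in = 3; EF_Electrical rough-in = 3+14 = 17
ES_Plumbing rough-in = 3; EF_Plumbing rough-in = 3+11 = 14
ES_HVAC install = 3; EF_HVAC install = 3+8 = 11
ES_Insulation = 3; EF_Insulation = 3+4 = 7
ES_Drywall = 14; EF_Drywall = 14+14 = 28
ES_Painting = 3; EF_Painting = 3+11 = 14
ES_Flooring = max(EF_Electrical rough-in=17, EF_HVAC install=11, EF_Insulation=7, EF_Drywall=28, EF_Painting=14) = 28; EF_Flooring = 28+9 = 37
Expected project duration μ = 37 hours. Critical path: Roofing → Plumbing rough-in → Drywall → Flooring.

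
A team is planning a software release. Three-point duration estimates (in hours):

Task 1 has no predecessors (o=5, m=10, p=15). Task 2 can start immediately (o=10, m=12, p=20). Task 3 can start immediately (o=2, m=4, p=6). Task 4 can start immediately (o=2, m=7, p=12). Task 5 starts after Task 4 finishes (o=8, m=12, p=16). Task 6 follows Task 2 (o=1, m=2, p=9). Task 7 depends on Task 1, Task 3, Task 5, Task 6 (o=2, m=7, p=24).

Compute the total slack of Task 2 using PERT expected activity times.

te_Task 1 = (5 + 4·10 + 15)/6 = 60/6 = 10
te_Task 2 = (10 + 4·12 + 20)/6 = 78/6 = 13
te_Task 3 = (2 + 4·4 + 6)/6 = 24/6 = 4
te_Task 4 = (2 + 4·7 + 12)/6 = 42/6 = 7
te_Task 5 = (8 + 4·12 + 16)/6 = 72/6 = 12
te_Task 6 = (1 + 4·2 + 9)/6 = 18/6 = 3
te_Task 7 = (2 + 4·7 + 24)/6 = 54/6 = 9

Forward pass:
ES_Task 1 = 0; EF_Task 1 = 10
ES_Task 2 = 0; EF_Task 2 = 13
ES_Task 3 = 0; EF_Task 3 = 4
ES_Task 4 = 0; EF_Task 4 = 7
ES_Task 5 = 7; EF_Task 5 = 7+12 = 19
ES_Task 6 = 13; EF_Task 6 = 13+3 = 16
ES_Task 7 = max(EF_Task 1=10, EF_Task 3=4, EF_Task 5=19, EF_Task 6=16) = 19; EF_Task 7 = 19+9 = 28
Expected project duration μ = 28 hours. Critical path: Task 4 → Task 5 → Task 7.

Backward pass:
LF_Task 7 = 28; LS_Task 7 = 28−9 = 19
LF_Task 6 = LS_Task 7 = 19; LS_Task 6 = 19−3 = 16
LF_Task 5 = LS_Task 7 = 19; LS_Task 5 = 19−12 = 7
LF_Task 4 = LS_Task 5 = 7; LS_Task 4 = 7−7 = 0
LF_Task 3 = LS_Task 7 = 19; LS_Task 3 = 19−4 = 15
LF_Task 2 = LS_Task 6 = 16; LS_Task 2 = 16−13 = 3
LF_Task 1 = LS_Task 7 = 19; LS_Task 1 = 19−10 = 9
Slack_Task 2 = LS_Task 2 − ES_Task 2 = 3 − 0 = 3

3 hours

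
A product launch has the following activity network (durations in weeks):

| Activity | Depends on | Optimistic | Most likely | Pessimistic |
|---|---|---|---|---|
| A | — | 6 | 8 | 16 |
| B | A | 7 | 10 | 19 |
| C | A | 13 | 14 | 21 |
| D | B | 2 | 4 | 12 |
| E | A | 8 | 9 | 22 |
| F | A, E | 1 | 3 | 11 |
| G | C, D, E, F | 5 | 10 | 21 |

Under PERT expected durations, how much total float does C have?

te_A = (6 + 4·8 + 16)/6 = 54/6 = 9
te_B = (7 + 4·10 + 19)/6 = 66/6 = 11
te_C = (13 + 4·14 + 21)/6 = 90/6 = 15
te_D = (2 + 4·4 + 12)/6 = 30/6 = 5
te_E = (8 + 4·9 + 22)/6 = 66/6 = 11
te_F = (1 + 4·3 + 11)/6 = 24/6 = 4
te_G = (5 + 4·10 + 21)/6 = 66/6 = 11

Forward pass:
ES_A = 0; EF_A = 9
ES_B = 9; EF_B = 9+11 = 20
ES_C = 9; EF_C = 9+15 = 24
ES_D = 20; EF_D = 20+5 = 25
ES_E = 9; EF_E = 9+11 = 20
ES_F = max(EF_A=9, EF_E=20) = 20; EF_F = 20+4 = 24
ES_G = max(EF_C=24, EF_D=25, EF_E=20, EF_F=24) = 25; EF_G = 25+11 = 36
Expected project duration μ = 36 weeks. Critical path: A → B → D → G.

Backward pass:
LF_G = 36; LS_G = 36−11 = 25
LF_F = LS_G = 25; LS_F = 25−4 = 21
LF_E = min(LS_F=21, LS_G=25) = 21; LS_E = 21−11 = 10
LF_D = LS_G = 25; LS_D = 25−5 = 20
LF_C = LS_G = 25; LS_C = 25−15 = 10
LF_B = LS_D = 20; LS_B = 20−11 = 9
LF_A = min(LS_B=9, LS_C=10, LS_E=10, LS_F=21) = 9; LS_A = 9−9 = 0
Slack_C = LS_C − ES_C = 10 − 9 = 1

1 weeks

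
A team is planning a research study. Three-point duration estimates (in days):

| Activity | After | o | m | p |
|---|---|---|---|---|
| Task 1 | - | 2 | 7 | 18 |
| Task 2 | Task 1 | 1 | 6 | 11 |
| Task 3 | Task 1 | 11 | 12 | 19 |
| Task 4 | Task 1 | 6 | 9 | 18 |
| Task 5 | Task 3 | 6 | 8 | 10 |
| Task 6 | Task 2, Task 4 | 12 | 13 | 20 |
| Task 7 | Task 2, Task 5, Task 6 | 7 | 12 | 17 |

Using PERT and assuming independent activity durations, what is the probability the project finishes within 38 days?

te_Task 1 = (2 + 4·7 + 18)/6 = 48/6 = 8; σ²_Task 1 = ((18−2)/6)² = 7.111
te_Task 2 = (1 + 4·6 + 11)/6 = 36/6 = 6; σ²_Task 2 = ((11−1)/6)² = 2.778
te_Task 3 = (11 + 4·12 + 19)/6 = 78/6 = 13; σ²_Task 3 = ((19−11)/6)² = 1.778
te_Task 4 = (6 + 4·9 + 18)/6 = 60/6 = 10; σ²_Task 4 = ((18−6)/6)² = 4.000
te_Task 5 = (6 + 4·8 + 10)/6 = 48/6 = 8; σ²_Task 5 = ((10−6)/6)² = 0.444
te_Task 6 = (12 + 4·13 + 20)/6 = 84/6 = 14; σ²_Task 6 = ((20−12)/6)² = 1.778
te_Task 7 = (7 + 4·12 + 17)/6 = 72/6 = 12; σ²_Task 7 = ((17−7)/6)² = 2.778

Forward pass:
ES_Task 1 = 0; EF_Task 1 = 8
ES_Task 2 = 8; EF_Task 2 = 8+6 = 14
ES_Task 3 = 8; EF_Task 3 = 8+13 = 21
ES_Task 4 = 8; EF_Task 4 = 8+10 = 18
ES_Task 5 = 21; EF_Task 5 = 21+8 = 29
ES_Task 6 = max(EF_Task 2=14, EF_Task 4=18) = 18; EF_Task 6 = 18+14 = 32
ES_Task 7 = max(EF_Task 2=14, EF_Task 5=29, EF_Task 6=32) = 32; EF_Task 7 = 32+12 = 44
Expected project duration μ = 44 days. Critical path: Task 1 → Task 4 → Task 6 → Task 7.

Variance along critical path = 7.111 + 4.000 + 1.778 + 2.778 = 15.667; σ = √15.667 = 3.958 days.
Z = (38 − 44) / 3.958 = -1.516
P(T ≤ 38) = Φ(-1.516) ≈ 0.065

0.065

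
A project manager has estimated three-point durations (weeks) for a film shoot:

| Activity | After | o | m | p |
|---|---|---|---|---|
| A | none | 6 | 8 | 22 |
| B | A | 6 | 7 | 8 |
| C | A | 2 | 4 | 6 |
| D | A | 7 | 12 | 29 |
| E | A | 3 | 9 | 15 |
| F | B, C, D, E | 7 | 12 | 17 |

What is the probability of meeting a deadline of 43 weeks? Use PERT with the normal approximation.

te_A = (6 + 4·8 + 22)/6 = 60/6 = 10; σ²_A = ((22−6)/6)² = 7.111
te_B = (6 + 4·7 + 8)/6 = 42/6 = 7; σ²_B = ((8−6)/6)² = 0.111
te_C = (2 + 4·4 + 6)/6 = 24/6 = 4; σ²_C = ((6−2)/6)² = 0.444
te_D = (7 + 4·12 + 29)/6 = 84/6 = 14; σ²_D = ((29−7)/6)² = 13.444
te_E = (3 + 4·9 + 15)/6 = 54/6 = 9; σ²_E = ((15−3)/6)² = 4.000
te_F = (7 + 4·12 + 17)/6 = 72/6 = 12; σ²_F = ((17−7)/6)² = 2.778

Forward pass:
ES_A = 0; EF_A = 10
ES_B = 10; EF_B = 10+7 = 17
ES_C = 10; EF_C = 10+4 = 14
ES_D = 10; EF_D = 10+14 = 24
ES_E = 10; EF_E = 10+9 = 19
ES_F = max(EF_B=17, EF_C=14, EF_D=24, EF_E=19) = 24; EF_F = 24+12 = 36
Expected project duration μ = 36 weeks. Critical path: A → D → F.

Variance along critical path = 7.111 + 13.444 + 2.778 = 23.333; σ = √23.333 = 4.830 weeks.
Z = (43 − 36) / 4.830 = 1.449
P(T ≤ 43) = Φ(1.449) ≈ 0.926

0.926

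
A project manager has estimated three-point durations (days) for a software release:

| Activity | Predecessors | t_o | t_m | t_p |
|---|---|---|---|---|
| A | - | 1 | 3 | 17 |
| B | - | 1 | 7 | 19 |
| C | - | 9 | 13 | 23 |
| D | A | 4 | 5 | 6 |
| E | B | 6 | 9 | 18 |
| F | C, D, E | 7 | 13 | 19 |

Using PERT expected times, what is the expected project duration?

te_A = (1 + 4·3 + 17)/6 = 30/6 = 5
te_B = (1 + 4·7 + 19)/6 = 48/6 = 8
te_C = (9 + 4·13 + 23)/6 = 84/6 = 14
te_D = (4 + 4·5 + 6)/6 = 30/6 = 5
te_E = (6 + 4·9 + 18)/6 = 60/6 = 10
te_F = (7 + 4·13 + 19)/6 = 78/6 = 13

Forward pass:
ES_A = 0; EF_A = 5
ES_B = 0; EF_B = 8
ES_C = 0; EF_C = 14
ES_D = 5; EF_D = 5+5 = 10
ES_E = 8; EF_E = 8+10 = 18
ES_F = max(EF_C=14, EF_D=10, EF_E=18) = 18; EF_F = 18+13 = 31
Expected project duration μ = 31 days. Critical path: B → E → F.

31 days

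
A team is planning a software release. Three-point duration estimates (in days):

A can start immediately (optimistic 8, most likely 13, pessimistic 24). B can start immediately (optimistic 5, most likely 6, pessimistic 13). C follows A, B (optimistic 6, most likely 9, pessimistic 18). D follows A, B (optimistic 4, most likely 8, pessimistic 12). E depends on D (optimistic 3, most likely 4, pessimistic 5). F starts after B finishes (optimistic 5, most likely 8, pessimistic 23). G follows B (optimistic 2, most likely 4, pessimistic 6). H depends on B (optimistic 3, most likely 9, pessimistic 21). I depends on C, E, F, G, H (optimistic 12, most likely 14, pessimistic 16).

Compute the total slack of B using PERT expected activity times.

te_A = (8 + 4·13 + 24)/6 = 84/6 = 14
te_B = (5 + 4·6 + 13)/6 = 42/6 = 7
te_C = (6 + 4·9 + 18)/6 = 60/6 = 10
te_D = (4 + 4·8 + 12)/6 = 48/6 = 8
te_E = (3 + 4·4 + 5)/6 = 24/6 = 4
te_F = (5 + 4·8 + 23)/6 = 60/6 = 10
te_G = (2 + 4·4 + 6)/6 = 24/6 = 4
te_H = (3 + 4·9 + 21)/6 = 60/6 = 10
te_I = (12 + 4·14 + 16)/6 = 84/6 = 14

Forward pass:
ES_A = 0; EF_A = 14
ES_B = 0; EF_B = 7
ES_C = max(EF_A=14, EF_B=7) = 14; EF_C = 14+10 = 24
ES_D = max(EF_A=14, EF_B=7) = 14; EF_D = 14+8 = 22
ES_E = 22; EF_E = 22+4 = 26
ES_F = 7; EF_F = 7+10 = 17
ES_G = 7; EF_G = 7+4 = 11
ES_H = 7; EF_H = 7+10 = 17
ES_I = max(EF_C=24, EF_E=26, EF_F=17, EF_G=11, EF_H=17) = 26; EF_I = 26+14 = 40
Expected project duration μ = 40 days. Critical path: A → D → E → I.

Backward pass:
LF_I = 40; LS_I = 40−14 = 26
LF_H = LS_I = 26; LS_H = 26−10 = 16
LF_G = LS_I = 26; LS_G = 26−4 = 22
LF_F = LS_I = 26; LS_F = 26−10 = 16
LF_E = LS_I = 26; LS_E = 26−4 = 22
LF_D = LS_E = 22; LS_D = 22−8 = 14
LF_C = LS_I = 26; LS_C = 26−10 = 16
LF_B = min(LS_C=16, LS_D=14, LS_F=16, LS_G=22, LS_H=16) = 14; LS_B = 14−7 = 7
LF_A = min(LS_C=16, LS_D=14) = 14; LS_A = 14−14 = 0
Slack_B = LS_B − ES_B = 7 − 0 = 7

7 days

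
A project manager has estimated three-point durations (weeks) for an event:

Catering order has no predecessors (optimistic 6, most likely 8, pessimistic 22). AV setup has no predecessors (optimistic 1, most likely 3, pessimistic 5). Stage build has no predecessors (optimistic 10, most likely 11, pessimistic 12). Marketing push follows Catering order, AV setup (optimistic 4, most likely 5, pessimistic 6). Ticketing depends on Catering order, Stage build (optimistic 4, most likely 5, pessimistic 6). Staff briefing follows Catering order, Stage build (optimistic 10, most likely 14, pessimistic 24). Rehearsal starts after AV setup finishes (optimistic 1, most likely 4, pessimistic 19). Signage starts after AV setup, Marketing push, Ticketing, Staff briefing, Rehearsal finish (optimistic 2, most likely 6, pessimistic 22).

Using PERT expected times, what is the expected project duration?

34 weeks

te_Catering order = (6 + 4·8 + 22)/6 = 60/6 = 10
te_AV setup = (1 + 4·3 + 5)/6 = 18/6 = 3
te_Stage build = (10 + 4·11 + 12)/6 = 66/6 = 11
te_Marketing push = (4 + 4·5 + 6)/6 = 30/6 = 5
te_Ticketing = (4 + 4·5 + 6)/6 = 30/6 = 5
te_Staff briefing = (10 + 4·14 + 24)/6 = 90/6 = 15
te_Rehearsal = (1 + 4·4 + 19)/6 = 36/6 = 6
te_Signage = (2 + 4·6 + 22)/6 = 48/6 = 8

Forward pass:
ES_Catering order = 0; EF_Catering order = 10
ES_AV setup = 0; EF_AV setup = 3
ES_Stage build = 0; EF_Stage build = 11
ES_Marketing push = max(EF_Catering order=10, EF_AV setup=3) = 10; EF_Marketing push = 10+5 = 15
ES_Ticketing = max(EF_Catering order=10, EF_Stage build=11) = 11; EF_Ticketing = 11+5 = 16
ES_Staff briefing = max(EF_Catering order=10, EF_Stage build=11) = 11; EF_Staff briefing = 11+15 = 26
ES_Rehearsal = 3; EF_Rehearsal = 3+6 = 9
ES_Signage = max(EF_AV setup=3, EF_Marketing push=15, EF_Ticketing=16, EF_Staff briefing=26, EF_Rehearsal=9) = 26; EF_Signage = 26+8 = 34
Expected project duration μ = 34 weeks. Critical path: Stage build → Staff briefing → Signage.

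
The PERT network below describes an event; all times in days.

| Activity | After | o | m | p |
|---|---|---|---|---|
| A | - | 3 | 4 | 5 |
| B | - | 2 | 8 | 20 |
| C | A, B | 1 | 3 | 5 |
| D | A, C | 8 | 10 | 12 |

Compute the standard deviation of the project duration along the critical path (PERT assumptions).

3.14 days

te_A = (3 + 4·4 + 5)/6 = 24/6 = 4; σ²_A = ((5−3)/6)² = 0.111
te_B = (2 + 4·8 + 20)/6 = 54/6 = 9; σ²_B = ((20−2)/6)² = 9.000
te_C = (1 + 4·3 + 5)/6 = 18/6 = 3; σ²_C = ((5−1)/6)² = 0.444
te_D = (8 + 4·10 + 12)/6 = 60/6 = 10; σ²_D = ((12−8)/6)² = 0.444

Forward pass:
ES_A = 0; EF_A = 4
ES_B = 0; EF_B = 9
ES_C = max(EF_A=4, EF_B=9) = 9; EF_C = 9+3 = 12
ES_D = max(EF_A=4, EF_C=12) = 12; EF_D = 12+10 = 22
Expected project duration μ = 22 days. Critical path: B → C → D.

Variance along critical path = 9.000 + 0.444 + 0.444 = 9.889
σ = √9.889 = 3.145 days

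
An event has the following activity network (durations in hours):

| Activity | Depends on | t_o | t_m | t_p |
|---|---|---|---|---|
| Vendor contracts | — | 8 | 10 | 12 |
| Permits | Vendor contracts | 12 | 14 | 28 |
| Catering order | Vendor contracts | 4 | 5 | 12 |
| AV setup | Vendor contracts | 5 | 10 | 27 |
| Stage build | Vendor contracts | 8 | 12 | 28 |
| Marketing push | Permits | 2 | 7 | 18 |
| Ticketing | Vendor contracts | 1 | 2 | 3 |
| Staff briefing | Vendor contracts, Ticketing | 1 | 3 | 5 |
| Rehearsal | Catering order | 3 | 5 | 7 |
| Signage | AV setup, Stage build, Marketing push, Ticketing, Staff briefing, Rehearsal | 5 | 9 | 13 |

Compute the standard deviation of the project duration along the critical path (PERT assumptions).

4.06 hours

te_Vendor contracts = (8 + 4·10 + 12)/6 = 60/6 = 10; σ²_Vendor contracts = ((12−8)/6)² = 0.444
te_Permits = (12 + 4·14 + 28)/6 = 96/6 = 16; σ²_Permits = ((28−12)/6)² = 7.111
te_Catering order = (4 + 4·5 + 12)/6 = 36/6 = 6; σ²_Catering order = ((12−4)/6)² = 1.778
te_AV setup = (5 + 4·10 + 27)/6 = 72/6 = 12; σ²_AV setup = ((27−5)/6)² = 13.444
te_Stage build = (8 + 4·12 + 28)/6 = 84/6 = 14; σ²_Stage build = ((28−8)/6)² = 11.111
te_Marketing push = (2 + 4·7 + 18)/6 = 48/6 = 8; σ²_Marketing push = ((18−2)/6)² = 7.111
te_Ticketing = (1 + 4·2 + 3)/6 = 12/6 = 2; σ²_Ticketing = ((3−1)/6)² = 0.111
te_Staff briefing = (1 + 4·3 + 5)/6 = 18/6 = 3; σ²_Staff briefing = ((5−1)/6)² = 0.444
te_Rehearsal = (3 + 4·5 + 7)/6 = 30/6 = 5; σ²_Rehearsal = ((7−3)/6)² = 0.444
te_Signage = (5 + 4·9 + 13)/6 = 54/6 = 9; σ²_Signage = ((13−5)/6)² = 1.778

Forward pass:
ES_Vendor contracts = 0; EF_Vendor contracts = 10
ES_Permits = 10; EF_Permits = 10+16 = 26
ES_Catering order = 10; EF_Catering order = 10+6 = 16
ES_AV setup = 10; EF_AV setup = 10+12 = 22
ES_Stage build = 10; EF_Stage build = 10+14 = 24
ES_Marketing push = 26; EF_Marketing push = 26+8 = 34
ES_Ticketing = 10; EF_Ticketing = 10+2 = 12
ES_Staff briefing = max(EF_Vendor contracts=10, EF_Ticketing=12) = 12; EF_Staff briefing = 12+3 = 15
ES_Rehearsal = 16; EF_Rehearsal = 16+5 = 21
ES_Signage = max(EF_AV setup=22, EF_Stage build=24, EF_Marketing push=34, EF_Ticketing=12, EF_Staff briefing=15, EF_Rehearsal=21) = 34; EF_Signage = 34+9 = 43
Expected project duration μ = 43 hours. Critical path: Vendor contracts → Permits → Marketing push → Signage.

Variance along critical path = 0.444 + 7.111 + 7.111 + 1.778 = 16.444
σ = √16.444 = 4.055 hours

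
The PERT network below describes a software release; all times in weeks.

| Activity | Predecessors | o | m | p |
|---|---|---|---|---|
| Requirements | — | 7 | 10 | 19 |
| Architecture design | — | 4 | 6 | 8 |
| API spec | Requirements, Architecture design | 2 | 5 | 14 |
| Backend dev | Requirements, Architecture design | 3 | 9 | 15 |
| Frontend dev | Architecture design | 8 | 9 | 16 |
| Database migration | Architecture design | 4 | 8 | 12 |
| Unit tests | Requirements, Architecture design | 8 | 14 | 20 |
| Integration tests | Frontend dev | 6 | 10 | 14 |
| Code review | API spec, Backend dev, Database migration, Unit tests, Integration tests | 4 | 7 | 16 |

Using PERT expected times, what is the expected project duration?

te_Requirements = (7 + 4·10 + 19)/6 = 66/6 = 11
te_Architecture design = (4 + 4·6 + 8)/6 = 36/6 = 6
te_API spec = (2 + 4·5 + 14)/6 = 36/6 = 6
te_Backend dev = (3 + 4·9 + 15)/6 = 54/6 = 9
te_Frontend dev = (8 + 4·9 + 16)/6 = 60/6 = 10
te_Database migration = (4 + 4·8 + 12)/6 = 48/6 = 8
te_Unit tests = (8 + 4·14 + 20)/6 = 84/6 = 14
te_Integration tests = (6 + 4·10 + 14)/6 = 60/6 = 10
te_Code review = (4 + 4·7 + 16)/6 = 48/6 = 8

Forward pass:
ES_Requirements = 0; EF_Requirements = 11
ES_Architecture design = 0; EF_Architecture design = 6
ES_API spec = max(EF_Requirements=11, EF_Architecture design=6) = 11; EF_API spec = 11+6 = 17
ES_Backend dev = max(EF_Requirements=11, EF_Architecture design=6) = 11; EF_Backend dev = 11+9 = 20
ES_Frontend dev = 6; EF_Frontend dev = 6+10 = 16
ES_Database migration = 6; EF_Database migration = 6+8 = 14
ES_Unit tests = max(EF_Requirements=11, EF_Architecture design=6) = 11; EF_Unit tests = 11+14 = 25
ES_Integration tests = 16; EF_Integration tests = 16+10 = 26
ES_Code review = max(EF_API spec=17, EF_Backend dev=20, EF_Database migration=14, EF_Unit tests=25, EF_Integration tests=26) = 26; EF_Code review = 26+8 = 34
Expected project duration μ = 34 weeks. Critical path: Architecture design → Frontend dev → Integration tests → Code review.

34 weeks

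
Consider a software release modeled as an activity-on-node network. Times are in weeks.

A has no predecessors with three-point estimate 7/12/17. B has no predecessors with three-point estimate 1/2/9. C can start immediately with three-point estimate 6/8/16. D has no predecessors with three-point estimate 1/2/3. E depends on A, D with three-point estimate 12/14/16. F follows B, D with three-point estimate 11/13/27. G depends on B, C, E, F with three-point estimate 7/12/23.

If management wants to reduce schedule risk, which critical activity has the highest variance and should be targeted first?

G

te_A = (7 + 4·12 + 17)/6 = 72/6 = 12; σ²_A = ((17−7)/6)² = 2.778
te_B = (1 + 4·2 + 9)/6 = 18/6 = 3; σ²_B = ((9−1)/6)² = 1.778
te_C = (6 + 4·8 + 16)/6 = 54/6 = 9; σ²_C = ((16−6)/6)² = 2.778
te_D = (1 + 4·2 + 3)/6 = 12/6 = 2; σ²_D = ((3−1)/6)² = 0.111
te_E = (12 + 4·14 + 16)/6 = 84/6 = 14; σ²_E = ((16−12)/6)² = 0.444
te_F = (11 + 4·13 + 27)/6 = 90/6 = 15; σ²_F = ((27−11)/6)² = 7.111
te_G = (7 + 4·12 + 23)/6 = 78/6 = 13; σ²_G = ((23−7)/6)² = 7.111

Forward pass:
ES_A = 0; EF_A = 12
ES_B = 0; EF_B = 3
ES_C = 0; EF_C = 9
ES_D = 0; EF_D = 2
ES_E = max(EF_A=12, EF_D=2) = 12; EF_E = 12+14 = 26
ES_F = max(EF_B=3, EF_D=2) = 3; EF_F = 3+15 = 18
ES_G = max(EF_B=3, EF_C=9, EF_E=26, EF_F=18) = 26; EF_G = 26+13 = 39
Expected project duration μ = 39 weeks. Critical path: A → E → G.

Variances on critical path: σ²_A=2.778, σ²_E=0.444, σ²_G=7.111.
Largest is σ²_G = 7.111.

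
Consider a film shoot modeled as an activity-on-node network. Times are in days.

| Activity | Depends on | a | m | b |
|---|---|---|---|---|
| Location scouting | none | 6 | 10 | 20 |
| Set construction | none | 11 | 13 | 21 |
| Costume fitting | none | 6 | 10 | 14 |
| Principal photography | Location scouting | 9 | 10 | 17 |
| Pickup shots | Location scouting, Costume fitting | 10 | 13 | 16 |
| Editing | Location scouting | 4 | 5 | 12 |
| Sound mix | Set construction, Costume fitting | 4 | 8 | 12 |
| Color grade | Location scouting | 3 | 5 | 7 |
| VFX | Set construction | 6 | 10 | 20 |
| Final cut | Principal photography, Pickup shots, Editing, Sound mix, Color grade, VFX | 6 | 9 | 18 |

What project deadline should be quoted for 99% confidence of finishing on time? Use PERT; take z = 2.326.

43.1 days

te_Location scouting = (6 + 4·10 + 20)/6 = 66/6 = 11; σ²_Location scouting = ((20−6)/6)² = 5.444
te_Set construction = (11 + 4·13 + 21)/6 = 84/6 = 14; σ²_Set construction = ((21−11)/6)² = 2.778
te_Costume fitting = (6 + 4·10 + 14)/6 = 60/6 = 10; σ²_Costume fitting = ((14−6)/6)² = 1.778
te_Principal photography = (9 + 4·10 + 17)/6 = 66/6 = 11; σ²_Principal photography = ((17−9)/6)² = 1.778
te_Pickup shots = (10 + 4·13 + 16)/6 = 78/6 = 13; σ²_Pickup shots = ((16−10)/6)² = 1.000
te_Editing = (4 + 4·5 + 12)/6 = 36/6 = 6; σ²_Editing = ((12−4)/6)² = 1.778
te_Sound mix = (4 + 4·8 + 12)/6 = 48/6 = 8; σ²_Sound mix = ((12−4)/6)² = 1.778
te_Color grade = (3 + 4·5 + 7)/6 = 30/6 = 5; σ²_Color grade = ((7−3)/6)² = 0.444
te_VFX = (6 + 4·10 + 20)/6 = 66/6 = 11; σ²_VFX = ((20−6)/6)² = 5.444
te_Final cut = (6 + 4·9 + 18)/6 = 60/6 = 10; σ²_Final cut = ((18−6)/6)² = 4.000

Forward pass:
ES_Location scouting = 0; EF_Location scouting = 11
ES_Set construction = 0; EF_Set construction = 14
ES_Costume fitting = 0; EF_Costume fitting = 10
ES_Principal photography = 11; EF_Principal photography = 11+11 = 22
ES_Pickup shots = max(EF_Location scouting=11, EF_Costume fitting=10) = 11; EF_Pickup shots = 11+13 = 24
ES_Editing = 11; EF_Editing = 11+6 = 17
ES_Sound mix = max(EF_Set construction=14, EF_Costume fitting=10) = 14; EF_Sound mix = 14+8 = 22
ES_Color grade = 11; EF_Color grade = 11+5 = 16
ES_VFX = 14; EF_VFX = 14+11 = 25
ES_Final cut = max(EF_Principal photography=22, EF_Pickup shots=24, EF_Editing=17, EF_Sound mix=22, EF_Color grade=16, EF_VFX=25) = 25; EF_Final cut = 25+10 = 35
Expected project duration μ = 35 days. Critical path: Set construction → VFX → Final cut.

Variance along critical path = 2.778 + 5.444 + 4.000 = 12.222; σ = 3.496 days.
D = μ + z·σ = 35 + 2.326·3.496 = 43.1 days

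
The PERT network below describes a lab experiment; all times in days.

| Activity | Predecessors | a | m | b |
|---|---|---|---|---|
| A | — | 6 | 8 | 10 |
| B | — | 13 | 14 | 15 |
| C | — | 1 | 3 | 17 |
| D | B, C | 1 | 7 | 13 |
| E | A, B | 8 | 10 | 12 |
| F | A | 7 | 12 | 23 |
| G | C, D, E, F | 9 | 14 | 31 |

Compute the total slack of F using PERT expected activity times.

3 days

te_A = (6 + 4·8 + 10)/6 = 48/6 = 8
te_B = (13 + 4·14 + 15)/6 = 84/6 = 14
te_C = (1 + 4·3 + 17)/6 = 30/6 = 5
te_D = (1 + 4·7 + 13)/6 = 42/6 = 7
te_E = (8 + 4·10 + 12)/6 = 60/6 = 10
te_F = (7 + 4·12 + 23)/6 = 78/6 = 13
te_G = (9 + 4·14 + 31)/6 = 96/6 = 16

Forward pass:
ES_A = 0; EF_A = 8
ES_B = 0; EF_B = 14
ES_C = 0; EF_C = 5
ES_D = max(EF_B=14, EF_C=5) = 14; EF_D = 14+7 = 21
ES_E = max(EF_A=8, EF_B=14) = 14; EF_E = 14+10 = 24
ES_F = 8; EF_F = 8+13 = 21
ES_G = max(EF_C=5, EF_D=21, EF_E=24, EF_F=21) = 24; EF_G = 24+16 = 40
Expected project duration μ = 40 days. Critical path: B → E → G.

Backward pass:
LF_G = 40; LS_G = 40−16 = 24
LF_F = LS_G = 24; LS_F = 24−13 = 11
LF_E = LS_G = 24; LS_E = 24−10 = 14
LF_D = LS_G = 24; LS_D = 24−7 = 17
LF_C = min(LS_D=17, LS_G=24) = 17; LS_C = 17−5 = 12
LF_B = min(LS_D=17, LS_E=14) = 14; LS_B = 14−14 = 0
LF_A = min(LS_E=14, LS_F=11) = 11; LS_A = 11−8 = 3
Slack_F = LS_F − ES_F = 11 − 8 = 3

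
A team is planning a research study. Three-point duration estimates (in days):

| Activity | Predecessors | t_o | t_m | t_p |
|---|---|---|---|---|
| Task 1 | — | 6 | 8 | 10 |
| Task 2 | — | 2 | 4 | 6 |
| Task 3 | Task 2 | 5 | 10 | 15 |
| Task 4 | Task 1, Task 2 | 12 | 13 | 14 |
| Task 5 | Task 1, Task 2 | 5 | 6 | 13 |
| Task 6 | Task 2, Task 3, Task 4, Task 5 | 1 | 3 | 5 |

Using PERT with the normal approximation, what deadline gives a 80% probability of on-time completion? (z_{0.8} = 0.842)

te_Task 1 = (6 + 4·8 + 10)/6 = 48/6 = 8; σ²_Task 1 = ((10−6)/6)² = 0.444
te_Task 2 = (2 + 4·4 + 6)/6 = 24/6 = 4; σ²_Task 2 = ((6−2)/6)² = 0.444
te_Task 3 = (5 + 4·10 + 15)/6 = 60/6 = 10; σ²_Task 3 = ((15−5)/6)² = 2.778
te_Task 4 = (12 + 4·13 + 14)/6 = 78/6 = 13; σ²_Task 4 = ((14−12)/6)² = 0.111
te_Task 5 = (5 + 4·6 + 13)/6 = 42/6 = 7; σ²_Task 5 = ((13−5)/6)² = 1.778
te_Task 6 = (1 + 4·3 + 5)/6 = 18/6 = 3; σ²_Task 6 = ((5−1)/6)² = 0.444

Forward pass:
ES_Task 1 = 0; EF_Task 1 = 8
ES_Task 2 = 0; EF_Task 2 = 4
ES_Task 3 = 4; EF_Task 3 = 4+10 = 14
ES_Task 4 = max(EF_Task 1=8, EF_Task 2=4) = 8; EF_Task 4 = 8+13 = 21
ES_Task 5 = max(EF_Task 1=8, EF_Task 2=4) = 8; EF_Task 5 = 8+7 = 15
ES_Task 6 = max(EF_Task 2=4, EF_Task 3=14, EF_Task 4=21, EF_Task 5=15) = 21; EF_Task 6 = 21+3 = 24
Expected project duration μ = 24 days. Critical path: Task 1 → Task 4 → Task 6.

Variance along critical path = 0.444 + 0.111 + 0.444 = 1.000; σ = 1.000 days.
D = μ + z·σ = 24 + 0.842·1.000 = 24.8 days

24.8 days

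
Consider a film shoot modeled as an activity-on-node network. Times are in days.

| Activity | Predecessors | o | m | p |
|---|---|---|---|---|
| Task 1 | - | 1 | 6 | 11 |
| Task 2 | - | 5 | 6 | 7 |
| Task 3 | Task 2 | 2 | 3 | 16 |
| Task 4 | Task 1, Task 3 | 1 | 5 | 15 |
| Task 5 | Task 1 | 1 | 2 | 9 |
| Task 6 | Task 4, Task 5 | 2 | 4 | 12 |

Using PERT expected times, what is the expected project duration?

te_Task 1 = (1 + 4·6 + 11)/6 = 36/6 = 6
te_Task 2 = (5 + 4·6 + 7)/6 = 36/6 = 6
te_Task 3 = (2 + 4·3 + 16)/6 = 30/6 = 5
te_Task 4 = (1 + 4·5 + 15)/6 = 36/6 = 6
te_Task 5 = (1 + 4·2 + 9)/6 = 18/6 = 3
te_Task 6 = (2 + 4·4 + 12)/6 = 30/6 = 5

Forward pass:
ES_Task 1 = 0; EF_Task 1 = 6
ES_Task 2 = 0; EF_Task 2 = 6
ES_Task 3 = 6; EF_Task 3 = 6+5 = 11
ES_Task 4 = max(EF_Task 1=6, EF_Task 3=11) = 11; EF_Task 4 = 11+6 = 17
ES_Task 5 = 6; EF_Task 5 = 6+3 = 9
ES_Task 6 = max(EF_Task 4=17, EF_Task 5=9) = 17; EF_Task 6 = 17+5 = 22
Expected project duration μ = 22 days. Critical path: Task 2 → Task 3 → Task 4 → Task 6.

22 days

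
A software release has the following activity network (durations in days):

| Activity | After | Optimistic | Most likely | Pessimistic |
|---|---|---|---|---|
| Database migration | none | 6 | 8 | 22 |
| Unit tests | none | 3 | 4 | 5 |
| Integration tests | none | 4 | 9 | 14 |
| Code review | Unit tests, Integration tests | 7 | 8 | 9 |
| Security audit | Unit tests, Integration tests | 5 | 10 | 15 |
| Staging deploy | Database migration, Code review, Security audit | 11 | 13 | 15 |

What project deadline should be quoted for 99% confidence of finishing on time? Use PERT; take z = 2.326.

37.7 days

te_Database migration = (6 + 4·8 + 22)/6 = 60/6 = 10; σ²_Database migration = ((22−6)/6)² = 7.111
te_Unit tests = (3 + 4·4 + 5)/6 = 24/6 = 4; σ²_Unit tests = ((5−3)/6)² = 0.111
te_Integration tests = (4 + 4·9 + 14)/6 = 54/6 = 9; σ²_Integration tests = ((14−4)/6)² = 2.778
te_Code review = (7 + 4·8 + 9)/6 = 48/6 = 8; σ²_Code review = ((9−7)/6)² = 0.111
te_Security audit = (5 + 4·10 + 15)/6 = 60/6 = 10; σ²_Security audit = ((15−5)/6)² = 2.778
te_Staging deploy = (11 + 4·13 + 15)/6 = 78/6 = 13; σ²_Staging deploy = ((15−11)/6)² = 0.444

Forward pass:
ES_Database migration = 0; EF_Database migration = 10
ES_Unit tests = 0; EF_Unit tests = 4
ES_Integration tests = 0; EF_Integration tests = 9
ES_Code review = max(EF_Unit tests=4, EF_Integration tests=9) = 9; EF_Code review = 9+8 = 17
ES_Security audit = max(EF_Unit tests=4, EF_Integration tests=9) = 9; EF_Security audit = 9+10 = 19
ES_Staging deploy = max(EF_Database migration=10, EF_Code review=17, EF_Security audit=19) = 19; EF_Staging deploy = 19+13 = 32
Expected project duration μ = 32 days. Critical path: Integration tests → Security audit → Staging deploy.

Variance along critical path = 2.778 + 2.778 + 0.444 = 6.000; σ = 2.449 days.
D = μ + z·σ = 32 + 2.326·2.449 = 37.7 days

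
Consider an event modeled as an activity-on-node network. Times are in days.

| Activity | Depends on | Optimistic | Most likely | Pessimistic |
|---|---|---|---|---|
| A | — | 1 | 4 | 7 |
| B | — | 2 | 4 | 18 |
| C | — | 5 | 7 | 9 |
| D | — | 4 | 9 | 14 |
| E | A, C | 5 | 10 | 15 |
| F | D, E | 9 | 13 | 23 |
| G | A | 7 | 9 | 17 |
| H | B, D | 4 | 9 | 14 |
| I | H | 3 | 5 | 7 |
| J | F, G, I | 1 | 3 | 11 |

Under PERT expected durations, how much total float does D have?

8 days

te_A = (1 + 4·4 + 7)/6 = 24/6 = 4
te_B = (2 + 4·4 + 18)/6 = 36/6 = 6
te_C = (5 + 4·7 + 9)/6 = 42/6 = 7
te_D = (4 + 4·9 + 14)/6 = 54/6 = 9
te_E = (5 + 4·10 + 15)/6 = 60/6 = 10
te_F = (9 + 4·13 + 23)/6 = 84/6 = 14
te_G = (7 + 4·9 + 17)/6 = 60/6 = 10
te_H = (4 + 4·9 + 14)/6 = 54/6 = 9
te_I = (3 + 4·5 + 7)/6 = 30/6 = 5
te_J = (1 + 4·3 + 11)/6 = 24/6 = 4

Forward pass:
ES_A = 0; EF_A = 4
ES_B = 0; EF_B = 6
ES_C = 0; EF_C = 7
ES_D = 0; EF_D = 9
ES_E = max(EF_A=4, EF_C=7) = 7; EF_E = 7+10 = 17
ES_F = max(EF_D=9, EF_E=17) = 17; EF_F = 17+14 = 31
ES_G = 4; EF_G = 4+10 = 14
ES_H = max(EF_B=6, EF_D=9) = 9; EF_H = 9+9 = 18
ES_I = 18; EF_I = 18+5 = 23
ES_J = max(EF_F=31, EF_G=14, EF_I=23) = 31; EF_J = 31+4 = 35
Expected project duration μ = 35 days. Critical path: C → E → F → J.

Backward pass:
LF_J = 35; LS_J = 35−4 = 31
LF_I = LS_J = 31; LS_I = 31−5 = 26
LF_H = LS_I = 26; LS_H = 26−9 = 17
LF_G = LS_J = 31; LS_G = 31−10 = 21
LF_F = LS_J = 31; LS_F = 31−14 = 17
LF_E = LS_F = 17; LS_E = 17−10 = 7
LF_D = min(LS_F=17, LS_H=17) = 17; LS_D = 17−9 = 8
LF_C = LS_E = 7; LS_C = 7−7 = 0
LF_B = LS_H = 17; LS_B = 17−6 = 11
LF_A = min(LS_E=7, LS_G=21) = 7; LS_A = 7−4 = 3
Slack_D = LS_D − ES_D = 8 − 0 = 8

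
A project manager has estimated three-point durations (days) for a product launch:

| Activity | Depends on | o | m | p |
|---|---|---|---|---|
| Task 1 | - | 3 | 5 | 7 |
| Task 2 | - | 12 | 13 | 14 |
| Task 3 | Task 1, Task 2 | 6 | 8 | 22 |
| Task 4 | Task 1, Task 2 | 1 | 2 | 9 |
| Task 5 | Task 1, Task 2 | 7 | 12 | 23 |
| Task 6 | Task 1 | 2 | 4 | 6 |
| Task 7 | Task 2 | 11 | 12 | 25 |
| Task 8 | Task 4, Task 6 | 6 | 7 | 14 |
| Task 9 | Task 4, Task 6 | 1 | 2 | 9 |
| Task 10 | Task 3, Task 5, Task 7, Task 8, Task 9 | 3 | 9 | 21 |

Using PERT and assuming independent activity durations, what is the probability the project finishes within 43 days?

0.942

te_Task 1 = (3 + 4·5 + 7)/6 = 30/6 = 5; σ²_Task 1 = ((7−3)/6)² = 0.444
te_Task 2 = (12 + 4·13 + 14)/6 = 78/6 = 13; σ²_Task 2 = ((14−12)/6)² = 0.111
te_Task 3 = (6 + 4·8 + 22)/6 = 60/6 = 10; σ²_Task 3 = ((22−6)/6)² = 7.111
te_Task 4 = (1 + 4·2 + 9)/6 = 18/6 = 3; σ²_Task 4 = ((9−1)/6)² = 1.778
te_Task 5 = (7 + 4·12 + 23)/6 = 78/6 = 13; σ²_Task 5 = ((23−7)/6)² = 7.111
te_Task 6 = (2 + 4·4 + 6)/6 = 24/6 = 4; σ²_Task 6 = ((6−2)/6)² = 0.444
te_Task 7 = (11 + 4·12 + 25)/6 = 84/6 = 14; σ²_Task 7 = ((25−11)/6)² = 5.444
te_Task 8 = (6 + 4·7 + 14)/6 = 48/6 = 8; σ²_Task 8 = ((14−6)/6)² = 1.778
te_Task 9 = (1 + 4·2 + 9)/6 = 18/6 = 3; σ²_Task 9 = ((9−1)/6)² = 1.778
te_Task 10 = (3 + 4·9 + 21)/6 = 60/6 = 10; σ²_Task 10 = ((21−3)/6)² = 9.000

Forward pass:
ES_Task 1 = 0; EF_Task 1 = 5
ES_Task 2 = 0; EF_Task 2 = 13
ES_Task 3 = max(EF_Task 1=5, EF_Task 2=13) = 13; EF_Task 3 = 13+10 = 23
ES_Task 4 = max(EF_Task 1=5, EF_Task 2=13) = 13; EF_Task 4 = 13+3 = 16
ES_Task 5 = max(EF_Task 1=5, EF_Task 2=13) = 13; EF_Task 5 = 13+13 = 26
ES_Task 6 = 5; EF_Task 6 = 5+4 = 9
ES_Task 7 = 13; EF_Task 7 = 13+14 = 27
ES_Task 8 = max(EF_Task 4=16, EF_Task 6=9) = 16; EF_Task 8 = 16+8 = 24
ES_Task 9 = max(EF_Task 4=16, EF_Task 6=9) = 16; EF_Task 9 = 16+3 = 19
ES_Task 10 = max(EF_Task 3=23, EF_Task 5=26, EF_Task 7=27, EF_Task 8=24, EF_Task 9=19) = 27; EF_Task 10 = 27+10 = 37
Expected project duration μ = 37 days. Critical path: Task 2 → Task 7 → Task 10.

Variance along critical path = 0.111 + 5.444 + 9.000 = 14.556; σ = √14.556 = 3.815 days.
Z = (43 − 37) / 3.815 = 1.573
P(T ≤ 43) = Φ(1.573) ≈ 0.942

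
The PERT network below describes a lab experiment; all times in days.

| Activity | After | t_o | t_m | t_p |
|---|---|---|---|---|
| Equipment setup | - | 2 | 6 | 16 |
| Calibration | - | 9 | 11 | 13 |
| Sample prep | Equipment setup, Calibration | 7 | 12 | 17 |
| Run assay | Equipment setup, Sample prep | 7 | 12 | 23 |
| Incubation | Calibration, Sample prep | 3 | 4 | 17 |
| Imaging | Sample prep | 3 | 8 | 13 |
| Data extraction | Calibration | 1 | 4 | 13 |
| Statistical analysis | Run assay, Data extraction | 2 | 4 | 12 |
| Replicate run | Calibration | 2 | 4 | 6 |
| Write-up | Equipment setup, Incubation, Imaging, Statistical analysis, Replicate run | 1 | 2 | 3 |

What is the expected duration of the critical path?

43 days

te_Equipment setup = (2 + 4·6 + 16)/6 = 42/6 = 7
te_Calibration = (9 + 4·11 + 13)/6 = 66/6 = 11
te_Sample prep = (7 + 4·12 + 17)/6 = 72/6 = 12
te_Run assay = (7 + 4·12 + 23)/6 = 78/6 = 13
te_Incubation = (3 + 4·4 + 17)/6 = 36/6 = 6
te_Imaging = (3 + 4·8 + 13)/6 = 48/6 = 8
te_Data extraction = (1 + 4·4 + 13)/6 = 30/6 = 5
te_Statistical analysis = (2 + 4·4 + 12)/6 = 30/6 = 5
te_Replicate run = (2 + 4·4 + 6)/6 = 24/6 = 4
te_Write-up = (1 + 4·2 + 3)/6 = 12/6 = 2

Forward pass:
ES_Equipment setup = 0; EF_Equipment setup = 7
ES_Calibration = 0; EF_Calibration = 11
ES_Sample prep = max(EF_Equipment setup=7, EF_Calibration=11) = 11; EF_Sample prep = 11+12 = 23
ES_Run assay = max(EF_Equipment setup=7, EF_Sample prep=23) = 23; EF_Run assay = 23+13 = 36
ES_Incubation = max(EF_Calibration=11, EF_Sample prep=23) = 23; EF_Incubation = 23+6 = 29
ES_Imaging = 23; EF_Imaging = 23+8 = 31
ES_Data extraction = 11; EF_Data extraction = 11+5 = 16
ES_Statistical analysis = max(EF_Run assay=36, EF_Data extraction=16) = 36; EF_Statistical analysis = 36+5 = 41
ES_Replicate run = 11; EF_Replicate run = 11+4 = 15
ES_Write-up = max(EF_Equipment setup=7, EF_Incubation=29, EF_Imaging=31, EF_Statistical analysis=41, EF_Replicate run=15) = 41; EF_Write-up = 41+2 = 43
Expected project duration μ = 43 days. Critical path: Calibration → Sample prep → Run assay → Statistical analysis → Write-up.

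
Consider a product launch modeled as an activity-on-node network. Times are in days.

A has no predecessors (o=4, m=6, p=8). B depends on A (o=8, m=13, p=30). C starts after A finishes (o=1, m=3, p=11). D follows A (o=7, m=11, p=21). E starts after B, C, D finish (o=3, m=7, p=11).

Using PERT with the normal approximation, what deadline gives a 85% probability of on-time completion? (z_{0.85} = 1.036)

32.1 days

te_A = (4 + 4·6 + 8)/6 = 36/6 = 6; σ²_A = ((8−4)/6)² = 0.444
te_B = (8 + 4·13 + 30)/6 = 90/6 = 15; σ²_B = ((30−8)/6)² = 13.444
te_C = (1 + 4·3 + 11)/6 = 24/6 = 4; σ²_C = ((11−1)/6)² = 2.778
te_D = (7 + 4·11 + 21)/6 = 72/6 = 12; σ²_D = ((21−7)/6)² = 5.444
te_E = (3 + 4·7 + 11)/6 = 42/6 = 7; σ²_E = ((11−3)/6)² = 1.778

Forward pass:
ES_A = 0; EF_A = 6
ES_B = 6; EF_B = 6+15 = 21
ES_C = 6; EF_C = 6+4 = 10
ES_D = 6; EF_D = 6+12 = 18
ES_E = max(EF_B=21, EF_C=10, EF_D=18) = 21; EF_E = 21+7 = 28
Expected project duration μ = 28 days. Critical path: A → B → E.

Variance along critical path = 0.444 + 13.444 + 1.778 = 15.667; σ = 3.958 days.
D = μ + z·σ = 28 + 1.036·3.958 = 32.1 days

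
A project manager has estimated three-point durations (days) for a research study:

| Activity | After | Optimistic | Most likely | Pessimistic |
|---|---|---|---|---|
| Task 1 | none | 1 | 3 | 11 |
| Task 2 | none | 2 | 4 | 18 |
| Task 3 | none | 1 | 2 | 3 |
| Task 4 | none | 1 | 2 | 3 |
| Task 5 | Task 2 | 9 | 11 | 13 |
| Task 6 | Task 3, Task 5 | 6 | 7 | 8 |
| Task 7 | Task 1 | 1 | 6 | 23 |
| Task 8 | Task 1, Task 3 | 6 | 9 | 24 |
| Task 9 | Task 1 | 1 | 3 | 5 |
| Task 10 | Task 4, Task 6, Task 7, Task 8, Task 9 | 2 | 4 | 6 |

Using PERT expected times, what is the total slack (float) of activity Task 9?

17 days

te_Task 1 = (1 + 4·3 + 11)/6 = 24/6 = 4
te_Task 2 = (2 + 4·4 + 18)/6 = 36/6 = 6
te_Task 3 = (1 + 4·2 + 3)/6 = 12/6 = 2
te_Task 4 = (1 + 4·2 + 3)/6 = 12/6 = 2
te_Task 5 = (9 + 4·11 + 13)/6 = 66/6 = 11
te_Task 6 = (6 + 4·7 + 8)/6 = 42/6 = 7
te_Task 7 = (1 + 4·6 + 23)/6 = 48/6 = 8
te_Task 8 = (6 + 4·9 + 24)/6 = 66/6 = 11
te_Task 9 = (1 + 4·3 + 5)/6 = 18/6 = 3
te_Task 10 = (2 + 4·4 + 6)/6 = 24/6 = 4

Forward pass:
ES_Task 1 = 0; EF_Task 1 = 4
ES_Task 2 = 0; EF_Task 2 = 6
ES_Task 3 = 0; EF_Task 3 = 2
ES_Task 4 = 0; EF_Task 4 = 2
ES_Task 5 = 6; EF_Task 5 = 6+11 = 17
ES_Task 6 = max(EF_Task 3=2, EF_Task 5=17) = 17; EF_Task 6 = 17+7 = 24
ES_Task 7 = 4; EF_Task 7 = 4+8 = 12
ES_Task 8 = max(EF_Task 1=4, EF_Task 3=2) = 4; EF_Task 8 = 4+11 = 15
ES_Task 9 = 4; EF_Task 9 = 4+3 = 7
ES_Task 10 = max(EF_Task 4=2, EF_Task 6=24, EF_Task 7=12, EF_Task 8=15, EF_Task 9=7) = 24; EF_Task 10 = 24+4 = 28
Expected project duration μ = 28 days. Critical path: Task 2 → Task 5 → Task 6 → Task 10.

Backward pass:
LF_Task 10 = 28; LS_Task 10 = 28−4 = 24
LF_Task 9 = LS_Task 10 = 24; LS_Task 9 = 24−3 = 21
LF_Task 8 = LS_Task 10 = 24; LS_Task 8 = 24−11 = 13
LF_Task 7 = LS_Task 10 = 24; LS_Task 7 = 24−8 = 16
LF_Task 6 = LS_Task 10 = 24; LS_Task 6 = 24−7 = 17
LF_Task 5 = LS_Task 6 = 17; LS_Task 5 = 17−11 = 6
LF_Task 4 = LS_Task 10 = 24; LS_Task 4 = 24−2 = 22
LF_Task 3 = min(LS_Task 6=17, LS_Task 8=13) = 13; LS_Task 3 = 13−2 = 11
LF_Task 2 = LS_Task 5 = 6; LS_Task 2 = 6−6 = 0
LF_Task 1 = min(LS_Task 7=16, LS_Task 8=13, LS_Task 9=21) = 13; LS_Task 1 = 13−4 = 9
Slack_Task 9 = LS_Task 9 − ES_Task 9 = 21 − 4 = 17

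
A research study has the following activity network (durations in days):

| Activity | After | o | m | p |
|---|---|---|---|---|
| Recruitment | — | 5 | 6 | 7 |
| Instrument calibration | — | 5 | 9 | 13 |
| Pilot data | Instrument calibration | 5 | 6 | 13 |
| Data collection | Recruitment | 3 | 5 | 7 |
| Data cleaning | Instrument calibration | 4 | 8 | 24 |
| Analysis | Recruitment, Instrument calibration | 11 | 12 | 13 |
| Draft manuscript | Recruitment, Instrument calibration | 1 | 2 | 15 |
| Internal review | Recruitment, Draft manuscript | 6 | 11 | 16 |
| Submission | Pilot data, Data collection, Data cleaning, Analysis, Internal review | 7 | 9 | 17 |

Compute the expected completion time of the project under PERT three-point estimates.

te_Recruitment = (5 + 4·6 + 7)/6 = 36/6 = 6
te_Instrument calibration = (5 + 4·9 + 13)/6 = 54/6 = 9
te_Pilot data = (5 + 4·6 + 13)/6 = 42/6 = 7
te_Data collection = (3 + 4·5 + 7)/6 = 30/6 = 5
te_Data cleaning = (4 + 4·8 + 24)/6 = 60/6 = 10
te_Analysis = (11 + 4·12 + 13)/6 = 72/6 = 12
te_Draft manuscript = (1 + 4·2 + 15)/6 = 24/6 = 4
te_Internal review = (6 + 4·11 + 16)/6 = 66/6 = 11
te_Submission = (7 + 4·9 + 17)/6 = 60/6 = 10

Forward pass:
ES_Recruitment = 0; EF_Recruitment = 6
ES_Instrument calibration = 0; EF_Instrument calibration = 9
ES_Pilot data = 9; EF_Pilot data = 9+7 = 16
ES_Data collection = 6; EF_Data collection = 6+5 = 11
ES_Data cleaning = 9; EF_Data cleaning = 9+10 = 19
ES_Analysis = max(EF_Recruitment=6, EF_Instrument calibration=9) = 9; EF_Analysis = 9+12 = 21
ES_Draft manuscript = max(EF_Recruitment=6, EF_Instrument calibration=9) = 9; EF_Draft manuscript = 9+4 = 13
ES_Internal review = max(EF_Recruitment=6, EF_Draft manuscript=13) = 13; EF_Internal review = 13+11 = 24
ES_Submission = max(EF_Pilot data=16, EF_Data collection=11, EF_Data cleaning=19, EF_Analysis=21, EF_Internal review=24) = 24; EF_Submission = 24+10 = 34
Expected project duration μ = 34 days. Critical path: Instrument calibration → Draft manuscript → Internal review → Submission.

34 days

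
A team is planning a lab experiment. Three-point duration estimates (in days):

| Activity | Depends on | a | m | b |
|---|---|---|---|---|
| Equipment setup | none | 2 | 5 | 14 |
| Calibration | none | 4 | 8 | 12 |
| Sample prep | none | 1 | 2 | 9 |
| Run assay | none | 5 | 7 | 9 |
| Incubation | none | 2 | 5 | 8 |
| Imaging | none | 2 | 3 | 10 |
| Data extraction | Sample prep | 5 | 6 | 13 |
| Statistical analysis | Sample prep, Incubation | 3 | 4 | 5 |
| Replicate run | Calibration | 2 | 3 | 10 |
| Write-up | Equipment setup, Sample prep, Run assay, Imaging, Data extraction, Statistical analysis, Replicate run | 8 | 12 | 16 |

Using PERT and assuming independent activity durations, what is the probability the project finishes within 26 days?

te_Equipment setup = (2 + 4·5 + 14)/6 = 36/6 = 6; σ²_Equipment setup = ((14−2)/6)² = 4.000
te_Calibration = (4 + 4·8 + 12)/6 = 48/6 = 8; σ²_Calibration = ((12−4)/6)² = 1.778
te_Sample prep = (1 + 4·2 + 9)/6 = 18/6 = 3; σ²_Sample prep = ((9−1)/6)² = 1.778
te_Run assay = (5 + 4·7 + 9)/6 = 42/6 = 7; σ²_Run assay = ((9−5)/6)² = 0.444
te_Incubation = (2 + 4·5 + 8)/6 = 30/6 = 5; σ²_Incubation = ((8−2)/6)² = 1.000
te_Imaging = (2 + 4·3 + 10)/6 = 24/6 = 4; σ²_Imaging = ((10−2)/6)² = 1.778
te_Data extraction = (5 + 4·6 + 13)/6 = 42/6 = 7; σ²_Data extraction = ((13−5)/6)² = 1.778
te_Statistical analysis = (3 + 4·4 + 5)/6 = 24/6 = 4; σ²_Statistical analysis = ((5−3)/6)² = 0.111
te_Replicate run = (2 + 4·3 + 10)/6 = 24/6 = 4; σ²_Replicate run = ((10−2)/6)² = 1.778
te_Write-up = (8 + 4·12 + 16)/6 = 72/6 = 12; σ²_Write-up = ((16−8)/6)² = 1.778

Forward pass:
ES_Equipment setup = 0; EF_Equipment setup = 6
ES_Calibration = 0; EF_Calibration = 8
ES_Sample prep = 0; EF_Sample prep = 3
ES_Run assay = 0; EF_Run assay = 7
ES_Incubation = 0; EF_Incubation = 5
ES_Imaging = 0; EF_Imaging = 4
ES_Data extraction = 3; EF_Data extraction = 3+7 = 10
ES_Statistical analysis = max(EF_Sample prep=3, EF_Incubation=5) = 5; EF_Statistical analysis = 5+4 = 9
ES_Replicate run = 8; EF_Replicate run = 8+4 = 12
ES_Write-up = max(EF_Equipment setup=6, EF_Sample prep=3, EF_Run assay=7, EF_Imaging=4, EF_Data extraction=10, EF_Statistical analysis=9, EF_Replicate run=12) = 12; EF_Write-up = 12+12 = 24
Expected project duration μ = 24 days. Critical path: Calibration → Replicate run → Write-up.

Variance along critical path = 1.778 + 1.778 + 1.778 = 5.333; σ = √5.333 = 2.309 days.
Z = (26 − 24) / 2.309 = 0.866
P(T ≤ 26) = Φ(0.866) ≈ 0.807

0.807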